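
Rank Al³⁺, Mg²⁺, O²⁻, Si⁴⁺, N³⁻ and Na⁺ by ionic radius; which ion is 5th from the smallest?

O²⁻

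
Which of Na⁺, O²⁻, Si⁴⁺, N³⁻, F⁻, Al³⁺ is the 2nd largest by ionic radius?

O²⁻

These species are isoelectronic with 10 electrons. The only difference is the number of protons: Si⁴⁺ (Z=14), Al³⁺ (Z=13), Na⁺ (Z=11), F⁻ (Z=9), O²⁻ (Z=8), N³⁻ (Z=7). The strongest nuclear pull (Si⁴⁺) gives the smallest ion.
Ordering: Si⁴⁺ < Al³⁺ < Na⁺ < F⁻ < O²⁻ < N³⁻. The 2nd largest is O²⁻.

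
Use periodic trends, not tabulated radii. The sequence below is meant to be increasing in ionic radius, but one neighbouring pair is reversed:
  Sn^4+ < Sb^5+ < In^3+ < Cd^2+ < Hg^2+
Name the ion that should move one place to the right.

Sn^4+

Scanning neighbour by neighbour, only Sn^4+/Sb^5+ violates a trend: both have 46 electrons but Z(Sb)=51 > Z(Sn)=50, so Sb^5+ should be the smaller of the two. That makes Sn^4+ the one sitting a position early relative to where it belongs.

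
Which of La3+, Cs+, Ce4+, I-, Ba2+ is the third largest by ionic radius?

Ba2+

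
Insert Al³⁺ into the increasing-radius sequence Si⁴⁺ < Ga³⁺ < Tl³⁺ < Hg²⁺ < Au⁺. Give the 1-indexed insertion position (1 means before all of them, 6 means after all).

Si⁴⁺: 10 e⁻, Z=14, Al³⁺: 10 e⁻, Z=13, Ga³⁺: 28 e⁻, Z=31, Tl³⁺: 78 e⁻, Z=81, Hg²⁺: 78 e⁻, Z=80, Au⁺: 78 e⁻, Z=79. Si⁴⁺ < Al³⁺ (isoelectronic, higher Z=14 is smaller); Al³⁺ < Ga³⁺ (same group, 1 shell fewer); Ga³⁺ < Tl³⁺ (same group, 2 shells fewer); Tl³⁺ < Hg²⁺ (isoelectronic, higher Z=81 is smaller); Hg²⁺ < Au⁺ (isoelectronic, higher Z=80 is smaller).
Merged order: Si⁴⁺ < Al³⁺ < Ga³⁺ < Tl³⁺ < Hg²⁺ < Au⁺ — Al³⁺ is number 2.

2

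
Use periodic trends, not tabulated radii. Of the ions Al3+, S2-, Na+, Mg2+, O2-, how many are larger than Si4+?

5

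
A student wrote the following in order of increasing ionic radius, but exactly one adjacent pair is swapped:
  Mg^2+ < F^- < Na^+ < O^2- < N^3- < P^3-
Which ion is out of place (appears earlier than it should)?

F^-

Compare adjacent ions: both have 10 electrons but Z(Na)=11 > Z(F)=9, so Na^+ should be the smaller of the two — yet in this increasing list F^- sits before Na^+. Nothing else is reversed, so F^- should move one place to the right.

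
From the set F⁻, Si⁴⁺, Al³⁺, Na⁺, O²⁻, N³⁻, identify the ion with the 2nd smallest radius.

Each ion has 10 electrons. The ranking follows nuclear charge in reverse — greater Z gives a smaller radius. Si⁴⁺ (Z=14), Al³⁺ (Z=13), Na⁺ (Z=11), F⁻ (Z=9), O²⁻ (Z=8), N³⁻ (Z=7).
Full ascending order: Si⁴⁺ < Al³⁺ < Na⁺ < F⁻ < O²⁻ < N³⁻. Counting from the smallest, position 2 is Al³⁺.

Al³⁺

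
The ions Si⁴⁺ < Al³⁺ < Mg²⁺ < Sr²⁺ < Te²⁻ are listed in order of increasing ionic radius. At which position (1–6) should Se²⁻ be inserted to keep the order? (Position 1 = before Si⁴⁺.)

5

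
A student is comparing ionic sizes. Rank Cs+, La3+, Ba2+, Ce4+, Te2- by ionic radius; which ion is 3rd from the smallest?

All of these have 54 electrons (isoelectronic). With the same electron cloud, the ion with the most protons pulls it in tightest. Nuclear charges: Ce4+ (Z=58), La3+ (Z=57), Ba2+ (Z=56), Cs+ (Z=55), Te2- (Z=52). Highest Z is smallest.
Full ascending order: Ce4+ < La3+ < Ba2+ < Cs+ < Te2-. Counting from the smallest, position 3 is Ba2+.

Ba2+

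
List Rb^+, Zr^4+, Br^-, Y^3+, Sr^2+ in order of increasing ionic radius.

Zr^4+ < Y^3+ < Sr^2+ < Rb^+ < Br^-

Each ion has 36 electrons. The ranking follows nuclear charge in reverse — greater Z gives a smaller radius. Zr^4+ (Z=40), Y^3+ (Z=39), Sr^2+ (Z=38), Rb^+ (Z=37), Br^- (Z=35).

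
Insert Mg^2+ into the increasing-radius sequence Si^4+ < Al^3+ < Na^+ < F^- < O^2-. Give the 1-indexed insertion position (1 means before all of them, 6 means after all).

These species are isoelectronic with 10 electrons. The only difference is the number of protons: Si^4+ (Z=14), Al^3+ (Z=13), Mg^2+ (Z=12), Na^+ (Z=11), F^- (Z=9), O^2- (Z=8). The strongest nuclear pull (Si^4+) gives the smallest ion.
With Mg^2+ included the full order is Si^4+ < Al^3+ < Mg^2+ < Na^+ < F^- < O^2-, so it takes position 3.

3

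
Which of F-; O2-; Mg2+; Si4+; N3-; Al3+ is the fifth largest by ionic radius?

Al3+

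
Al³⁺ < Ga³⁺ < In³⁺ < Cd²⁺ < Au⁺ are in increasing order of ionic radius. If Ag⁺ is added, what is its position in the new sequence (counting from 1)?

Electron counts and nuclear charges: Al³⁺ (Z=13, 10 e⁻), Ga³⁺ (Z=31, 28 e⁻), In³⁺ (Z=49, 46 e⁻), Cd²⁺ (Z=48, 46 e⁻), Ag⁺ (Z=47, 46 e⁻), Au⁺ (Z=79, 78 e⁻). Al³⁺ < Ga³⁺ (same group, 1 shell fewer); Ga³⁺ < In³⁺ (same group, period 4 vs 5); In³⁺ < Cd²⁺ (both 46 e⁻, Z=49>48); Cd²⁺ < Ag⁺ (both 46 e⁻, Z=48>47); Ag⁺ < Au⁺ (same group, 1 shell fewer).
With Ag⁺ included the full order is Al³⁺ < Ga³⁺ < In³⁺ < Cd²⁺ < Ag⁺ < Au⁺, so it takes position 5.

5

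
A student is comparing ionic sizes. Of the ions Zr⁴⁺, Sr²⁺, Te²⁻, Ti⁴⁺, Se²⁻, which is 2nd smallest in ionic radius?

First list Z and electron count for each: Ti⁴⁺ has 18 e⁻ (Z=22), Zr⁴⁺ has 36 e⁻ (Z=40), Sr²⁺ has 36 e⁻ (Z=38), Se²⁻ has 36 e⁻ (Z=34), Te²⁻ has 54 e⁻ (Z=52). Ti⁴⁺ < Zr⁴⁺ (same group, period 4 vs 5); Zr⁴⁺ < Sr²⁺ (isoelectronic, higher Z=40 is smaller); Sr²⁺ < Se²⁻ (both 36 e⁻, Z=38>34); Se²⁻ < Te²⁻ (same group, 1 shell fewer).
So the order is Ti⁴⁺ < Zr⁴⁺ < Sr²⁺ < Se²⁻ < Te²⁻; the 2nd-smallest ion is Zr⁴⁺.

Zr⁴⁺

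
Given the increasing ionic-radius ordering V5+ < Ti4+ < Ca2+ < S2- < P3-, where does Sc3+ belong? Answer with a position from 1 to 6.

Each ion has 18 electrons. The ranking follows nuclear charge in reverse — greater Z gives a smaller radius. V5+ (Z=23), Ti4+ (Z=22), Sc3+ (Z=21), Ca2+ (Z=20), S2- (Z=16), P3- (Z=15).
Putting Sc3+ in gives V5+ < Ti4+ < Sc3+ < Ca2+ < S2- < P3-; it lands at slot 3.

3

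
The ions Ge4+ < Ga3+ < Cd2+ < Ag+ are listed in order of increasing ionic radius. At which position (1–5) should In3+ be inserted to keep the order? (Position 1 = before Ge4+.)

3

Work out protons and electrons: Ge4+: 28 e⁻, Z=32, Ga3+: 28 e⁻, Z=31, In3+: 46 e⁻, Z=49, Cd2+: 46 e⁻, Z=48, Ag+: 46 e⁻, Z=47. Ge4+ < Ga3+ (both 28 e⁻, Z=32>31); Ga3+ < In3+ (same group, 1 shell fewer); In3+ < Cd2+ (isoelectronic, higher Z=49 is smaller); Cd2+ < Ag+ (isoelectronic, higher Z=48 is smaller).
With In3+ included the full order is Ge4+ < Ga3+ < In3+ < Cd2+ < Ag+, so it takes position 3.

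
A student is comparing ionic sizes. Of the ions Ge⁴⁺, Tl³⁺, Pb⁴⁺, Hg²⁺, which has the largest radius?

Work out protons and electrons: Ge⁴⁺ (Z=32, 28 e⁻), Pb⁴⁺ (Z=82, 78 e⁻), Tl³⁺ (Z=81, 78 e⁻), Hg²⁺ (Z=80, 78 e⁻). Ge⁴⁺ < Pb⁴⁺ (same group, period 4 vs 6); Pb⁴⁺ < Tl³⁺ (both 78 e⁻, Z=82>81); Tl³⁺ < Hg²⁺ (isoelectronic, higher Z=81 is smaller).

Hg²⁺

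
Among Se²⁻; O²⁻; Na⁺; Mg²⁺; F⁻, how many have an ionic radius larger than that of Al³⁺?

Electron counts and nuclear charges: Al³⁺ has 10 e⁻ (Z=13), Mg²⁺ has 10 e⁻ (Z=12), Na⁺ has 10 e⁻ (Z=11), F⁻ has 10 e⁻ (Z=9), O²⁻ has 10 e⁻ (Z=8), Se²⁻ has 36 e⁻ (Z=34). Al³⁺ < Mg²⁺ (isoelectronic, higher Z=13 is smaller); Mg²⁺ < Na⁺ (both 10 e⁻, Z=12>11); Na⁺ < F⁻ (isoelectronic, higher Z=11 is smaller); F⁻ < O²⁻ (isoelectronic, higher Z=9 is smaller); O²⁻ < Se²⁻ (same group, 2 shells fewer).
Ordering all of them (including Al³⁺) by radius gives Al³⁺ < Mg²⁺ < Na⁺ < F⁻ < O²⁻ < Se²⁻. That's 5.

5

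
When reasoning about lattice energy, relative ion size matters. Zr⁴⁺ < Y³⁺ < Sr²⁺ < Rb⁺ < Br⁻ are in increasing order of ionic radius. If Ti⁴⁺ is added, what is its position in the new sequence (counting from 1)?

Electron counts and nuclear charges: Ti⁴⁺ has 18 e⁻ (Z=22), Zr⁴⁺ has 36 e⁻ (Z=40), Y³⁺ has 36 e⁻ (Z=39), Sr²⁺ has 36 e⁻ (Z=38), Rb⁺ has 36 e⁻ (Z=37), Br⁻ has 36 e⁻ (Z=35). Ti⁴⁺ < Zr⁴⁺ (same group, 1 shell fewer); Zr⁴⁺ < Y³⁺ (isoelectronic, higher Z=40 is smaller); Y³⁺ < Sr²⁺ (both 36 e⁻, Z=39>38); Sr²⁺ < Rb⁺ (both 36 e⁻, Z=38>37); Rb⁺ < Br⁻ (both 36 e⁻, Z=37>35).
Putting Ti⁴⁺ in gives Ti⁴⁺ < Zr⁴⁺ < Y³⁺ < Sr²⁺ < Rb⁺ < Br⁻; it lands at slot 1.

1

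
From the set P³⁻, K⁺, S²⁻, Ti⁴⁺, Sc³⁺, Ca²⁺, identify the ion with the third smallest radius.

All of these have 18 electrons (isoelectronic). With the same electron cloud, the ion with the most protons pulls it in tightest. Nuclear charges: Ti⁴⁺ (Z=22), Sc³⁺ (Z=21), Ca²⁺ (Z=20), K⁺ (Z=19), S²⁻ (Z=16), P³⁻ (Z=15). Highest Z is smallest.
So the order is Ti⁴⁺ < Sc³⁺ < Ca²⁺ < K⁺ < S²⁻ < P³⁻; the 3rd-smallest ion is Ca²⁺.

Ca²⁺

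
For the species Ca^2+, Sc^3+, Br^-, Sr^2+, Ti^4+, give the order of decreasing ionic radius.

Br^- > Sr^2+ > Ca^2+ > Sc^3+ > Ti^4+

Electron counts and nuclear charges: Ti^4+ has 18 e⁻ (Z=22), Sc^3+ has 18 e⁻ (Z=21), Ca^2+ has 18 e⁻ (Z=20), Sr^2+ has 36 e⁻ (Z=38), Br^- has 36 e⁻ (Z=35). Ti^4+ < Sc^3+ (both 18 e⁻, Z=22>21); Sc^3+ < Ca^2+ (both 18 e⁻, Z=21>20); Ca^2+ < Sr^2+ (same group, period 4 vs 5); Sr^2+ < Br^- (both 36 e⁻, Z=38>35).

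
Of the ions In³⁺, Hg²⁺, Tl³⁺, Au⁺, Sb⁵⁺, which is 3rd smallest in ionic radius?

Tl³⁺

Work out protons and electrons: Sb⁵⁺: 46 e⁻, Z=51, In³⁺: 46 e⁻, Z=49, Tl³⁺: 78 e⁻, Z=81, Hg²⁺: 78 e⁻, Z=80, Au⁺: 78 e⁻, Z=79. Sb⁵⁺ < In³⁺ (both 46 e⁻, Z=51>49); In³⁺ < Tl³⁺ (same group, period 5 vs 6); Tl³⁺ < Hg²⁺ (both 78 e⁻, Z=81>80); Hg²⁺ < Au⁺ (isoelectronic, higher Z=80 is smaller).
So the order is Sb⁵⁺ < In³⁺ < Tl³⁺ < Hg²⁺ < Au⁺; the 3rd-smallest ion is Tl³⁺.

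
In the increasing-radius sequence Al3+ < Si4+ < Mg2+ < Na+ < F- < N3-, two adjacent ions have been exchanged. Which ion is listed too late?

Si4+

Check each adjacent pair. Al3+ and Si4+ are reversed: they are isoelectronic (10 e⁻) and Si has more protons than Al (14 vs 13), making Si4+ smaller. No other neighbouring pair contradicts the periodic trends, so Si4+ is the ion listed too late.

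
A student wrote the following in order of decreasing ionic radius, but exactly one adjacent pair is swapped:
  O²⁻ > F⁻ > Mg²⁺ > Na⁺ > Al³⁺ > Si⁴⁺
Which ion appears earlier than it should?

Compare adjacent ions: Mg²⁺ and Na⁺ share 10 electrons; the higher nuclear charge on Mg (Z=12) contracts it more, so Mg²⁺ < Na⁺ — yet in this decreasing list Mg²⁺ sits before Na⁺. Nothing else is reversed, so Mg²⁺ should move one place to the right.

Mg²⁺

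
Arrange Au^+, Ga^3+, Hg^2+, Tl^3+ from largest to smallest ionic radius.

First list Z and electron count for each: Ga^3+ (Z=31, 28 e⁻), Tl^3+ (Z=81, 78 e⁻), Hg^2+ (Z=80, 78 e⁻), Au^+ (Z=79, 78 e⁻). Ga^3+ < Tl^3+ (same group, 2 shells fewer); Tl^3+ < Hg^2+ (isoelectronic, higher Z=81 is smaller); Hg^2+ < Au^+ (both 78 e⁻, Z=80>79).

Au^+ > Hg^2+ > Tl^3+ > Ga^3+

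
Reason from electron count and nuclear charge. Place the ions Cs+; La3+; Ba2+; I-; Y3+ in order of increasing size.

Y3+ < La3+ < Ba2+ < Cs+ < I-

Work out protons and electrons: Y3+ has 36 e⁻ (Z=39), La3+ has 54 e⁻ (Z=57), Ba2+ has 54 e⁻ (Z=56), Cs+ has 54 e⁻ (Z=55), I- has 54 e⁻ (Z=53). Y3+ < La3+ (same group, period 5 vs 6); La3+ < Ba2+ (both 54 e⁻, Z=57>56); Ba2+ < Cs+ (isoelectronic, higher Z=56 is smaller); Cs+ < I- (isoelectronic, higher Z=55 is smaller).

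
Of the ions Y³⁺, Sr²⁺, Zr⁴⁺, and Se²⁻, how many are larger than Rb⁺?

All of these have 36 electrons (isoelectronic). With the same electron cloud, the ion with the most protons pulls it in tightest. Nuclear charges: Zr⁴⁺ (Z=40), Y³⁺ (Z=39), Sr²⁺ (Z=38), Rb⁺ (Z=37), Se²⁻ (Z=34). Highest Z is smallest.
Relative to Rb⁺, the ions that are larger are Se²⁻. So 1 is larger.

1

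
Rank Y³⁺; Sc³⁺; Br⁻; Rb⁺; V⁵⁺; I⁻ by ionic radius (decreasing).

Electron counts and nuclear charges: V⁵⁺: 18 e⁻, Z=23, Sc³⁺: 18 e⁻, Z=21, Y³⁺: 36 e⁻, Z=39, Rb⁺: 36 e⁻, Z=37, Br⁻: 36 e⁻, Z=35, I⁻: 54 e⁻, Z=53. V⁵⁺ < Sc³⁺ (isoelectronic, higher Z=23 is smaller); Sc³⁺ < Y³⁺ (same group, period 4 vs 5); Y³⁺ < Rb⁺ (isoelectronic, higher Z=39 is smaller); Rb⁺ < Br⁻ (both 36 e⁻, Z=37>35); Br⁻ < I⁻ (same group, period 4 vs 5).

I⁻ > Br⁻ > Rb⁺ > Y³⁺ > Sc³⁺ > V⁵⁺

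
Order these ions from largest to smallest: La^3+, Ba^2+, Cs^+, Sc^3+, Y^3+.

Work out protons and electrons: Sc^3+ (Z=21, 18 e⁻), Y^3+ (Z=39, 36 e⁻), La^3+ (Z=57, 54 e⁻), Ba^2+ (Z=56, 54 e⁻), Cs^+ (Z=55, 54 e⁻). Sc^3+ < Y^3+ (same group, 1 shell fewer); Y^3+ < La^3+ (same group, period 5 vs 6); La^3+ < Ba^2+ (both 54 e⁻, Z=57>56); Ba^2+ < Cs^+ (isoelectronic, higher Z=56 is smaller).

Cs^+ > Ba^2+ > La^3+ > Y^3+ > Sc^3+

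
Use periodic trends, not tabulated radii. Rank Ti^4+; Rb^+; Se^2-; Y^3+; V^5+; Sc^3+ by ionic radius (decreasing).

Se^2- > Rb^+ > Y^3+ > Sc^3+ > Ti^4+ > V^5+

V^5+: 18 e⁻, Z=23, Ti^4+: 18 e⁻, Z=22, Sc^3+: 18 e⁻, Z=21, Y^3+: 36 e⁻, Z=39, Rb^+: 36 e⁻, Z=37, Se^2-: 36 e⁻, Z=34. V^5+ < Ti^4+ (both 18 e⁻, Z=23>22); Ti^4+ < Sc^3+ (both 18 e⁻, Z=22>21); Sc^3+ < Y^3+ (same group, period 4 vs 5); Y^3+ < Rb^+ (isoelectronic, higher Z=39 is smaller); Rb^+ < Se^2- (both 36 e⁻, Z=37>34).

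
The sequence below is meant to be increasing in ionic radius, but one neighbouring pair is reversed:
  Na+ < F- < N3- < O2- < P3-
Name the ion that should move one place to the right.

Check each adjacent pair. N3- and O2- are reversed: both have 10 electrons but Z(O)=8 > Z(N)=7, so O2- should be the smaller of the two. No other neighbouring pair contradicts the periodic trends, so N3- is the ion listed too early.

N3-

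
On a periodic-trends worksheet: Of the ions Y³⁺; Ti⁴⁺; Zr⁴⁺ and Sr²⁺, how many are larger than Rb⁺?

Ti⁴⁺: 18 e⁻, Z=22, Zr⁴⁺: 36 e⁻, Z=40, Y³⁺: 36 e⁻, Z=39, Sr²⁺: 36 e⁻, Z=38, Rb⁺: 36 e⁻, Z=37. Ti⁴⁺ < Zr⁴⁺ (same group, period 4 vs 5); Zr⁴⁺ < Y³⁺ (both 36 e⁻, Z=40>39); Y³⁺ < Sr²⁺ (both 36 e⁻, Z=39>38); Sr²⁺ < Rb⁺ (both 36 e⁻, Z=38>37).
Relative to Rb⁺, the ions that are larger are none. Count: 0.

0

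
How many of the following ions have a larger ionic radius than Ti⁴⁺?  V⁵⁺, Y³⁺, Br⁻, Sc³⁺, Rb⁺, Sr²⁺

5

V⁵⁺: 18 e⁻, Z=23, Ti⁴⁺: 18 e⁻, Z=22, Sc³⁺: 18 e⁻, Z=21, Y³⁺: 36 e⁻, Z=39, Sr²⁺: 36 e⁻, Z=38, Rb⁺: 36 e⁻, Z=37, Br⁻: 36 e⁻, Z=35. V⁵⁺ < Ti⁴⁺ (isoelectronic, higher Z=23 is smaller); Ti⁴⁺ < Sc³⁺ (both 18 e⁻, Z=22>21); Sc³⁺ < Y³⁺ (same group, 1 shell fewer); Y³⁺ < Sr²⁺ (isoelectronic, higher Z=39 is smaller); Sr²⁺ < Rb⁺ (isoelectronic, higher Z=38 is smaller); Rb⁺ < Br⁻ (both 36 e⁻, Z=37>35).
Relative to Ti⁴⁺, the ions that are larger are Sc³⁺, Y³⁺, Sr²⁺, Rb⁺, Br⁻. Count: 5.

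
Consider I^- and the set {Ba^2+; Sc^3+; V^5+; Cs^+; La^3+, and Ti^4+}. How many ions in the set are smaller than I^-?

V^5+ (Z=23, 18 e⁻), Ti^4+ (Z=22, 18 e⁻), Sc^3+ (Z=21, 18 e⁻), La^3+ (Z=57, 54 e⁻), Ba^2+ (Z=56, 54 e⁻), Cs^+ (Z=55, 54 e⁻), I^- (Z=53, 54 e⁻). V^5+ < Ti^4+ (both 18 e⁻, Z=23>22); Ti^4+ < Sc^3+ (isoelectronic, higher Z=22 is smaller); Sc^3+ < La^3+ (same group, period 4 vs 6); La^3+ < Ba^2+ (isoelectronic, higher Z=57 is smaller); Ba^2+ < Cs^+ (isoelectronic, higher Z=56 is smaller); Cs^+ < I^- (both 54 e⁻, Z=55>53).
Overall: V^5+ < Ti^4+ < Sc^3+ < La^3+ < Ba^2+ < Cs^+ < I^-. I^- has 6 below it and 0 above. Count: 6.

6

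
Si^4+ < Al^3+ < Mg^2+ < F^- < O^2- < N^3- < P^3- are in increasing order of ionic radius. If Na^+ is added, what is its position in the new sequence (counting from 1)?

4

Work out protons and electrons: Si^4+: 10 e⁻, Z=14, Al^3+: 10 e⁻, Z=13, Mg^2+: 10 e⁻, Z=12, Na^+: 10 e⁻, Z=11, F^-: 10 e⁻, Z=9, O^2-: 10 e⁻, Z=8, N^3-: 10 e⁻, Z=7, P^3-: 18 e⁻, Z=15. Si^4+ < Al^3+ (both 10 e⁻, Z=14>13); Al^3+ < Mg^2+ (both 10 e⁻, Z=13>12); Mg^2+ < Na^+ (both 10 e⁻, Z=12>11); Na^+ < F^- (isoelectronic, higher Z=11 is smaller); F^- < O^2- (both 10 e⁻, Z=9>8); O^2- < N^3- (both 10 e⁻, Z=8>7); N^3- < P^3- (same group, period 2 vs 3).
The complete sequence is Si^4+ < Al^3+ < Mg^2+ < Na^+ < F^- < O^2- < N^3- < P^3-. Na^+ sits at position 4.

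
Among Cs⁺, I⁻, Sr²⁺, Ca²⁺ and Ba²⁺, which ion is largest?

Ca²⁺: 18 e⁻, Z=20, Sr²⁺: 36 e⁻, Z=38, Ba²⁺: 54 e⁻, Z=56, Cs⁺: 54 e⁻, Z=55, I⁻: 54 e⁻, Z=53. Ca²⁺ < Sr²⁺ (same group, 1 shell fewer); Sr²⁺ < Ba²⁺ (same group, period 5 vs 6); Ba²⁺ < Cs⁺ (isoelectronic, higher Z=56 is smaller); Cs⁺ < I⁻ (isoelectronic, higher Z=55 is smaller).

I⁻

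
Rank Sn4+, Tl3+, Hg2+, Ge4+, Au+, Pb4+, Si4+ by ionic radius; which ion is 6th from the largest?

Electron counts and nuclear charges: Si4+ (Z=14, 10 e⁻), Ge4+ (Z=32, 28 e⁻), Sn4+ (Z=50, 46 e⁻), Pb4+ (Z=82, 78 e⁻), Tl3+ (Z=81, 78 e⁻), Hg2+ (Z=80, 78 e⁻), Au+ (Z=79, 78 e⁻). Si4+ < Ge4+ (same group, period 3 vs 4); Ge4+ < Sn4+ (same group, period 4 vs 5); Sn4+ < Pb4+ (same group, 1 shell fewer); Pb4+ < Tl3+ (isoelectronic, higher Z=82 is smaller); Tl3+ < Hg2+ (isoelectronic, higher Z=81 is smaller); Hg2+ < Au+ (both 78 e⁻, Z=80>79).
Ordering: Si4+ < Ge4+ < Sn4+ < Pb4+ < Tl3+ < Hg2+ < Au+. The 6th largest is Ge4+.

Ge4+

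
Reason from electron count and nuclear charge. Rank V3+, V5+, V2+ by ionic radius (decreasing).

These are all V ions. Removing more electrons (higher positive charge) pulls the remaining electrons in closer, so V5+ is smallest and V2+ is largest.

V2+ > V3+ > V5+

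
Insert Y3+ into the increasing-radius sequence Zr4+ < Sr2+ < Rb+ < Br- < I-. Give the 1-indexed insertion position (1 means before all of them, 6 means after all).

First list Z and electron count for each: Zr4+ (Z=40, 36 e⁻), Y3+ (Z=39, 36 e⁻), Sr2+ (Z=38, 36 e⁻), Rb+ (Z=37, 36 e⁻), Br- (Z=35, 36 e⁻), I- (Z=53, 54 e⁻). Zr4+ < Y3+ (isoelectronic, higher Z=40 is smaller); Y3+ < Sr2+ (both 36 e⁻, Z=39>38); Sr2+ < Rb+ (isoelectronic, higher Z=38 is smaller); Rb+ < Br- (both 36 e⁻, Z=37>35); Br- < I- (same group, 1 shell fewer).
The complete sequence is Zr4+ < Y3+ < Sr2+ < Rb+ < Br- < I-. Y3+ sits at position 2.

2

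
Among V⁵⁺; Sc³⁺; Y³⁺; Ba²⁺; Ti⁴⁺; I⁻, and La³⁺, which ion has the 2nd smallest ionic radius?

Ti⁴⁺

Electron counts and nuclear charges: V⁵⁺: 18 e⁻, Z=23, Ti⁴⁺: 18 e⁻, Z=22, Sc³⁺: 18 e⁻, Z=21, Y³⁺: 36 e⁻, Z=39, La³⁺: 54 e⁻, Z=57, Ba²⁺: 54 e⁻, Z=56, I⁻: 54 e⁻, Z=53. V⁵⁺ < Ti⁴⁺ (both 18 e⁻, Z=23>22); Ti⁴⁺ < Sc³⁺ (isoelectronic, higher Z=22 is smaller); Sc³⁺ < Y³⁺ (same group, 1 shell fewer); Y³⁺ < La³⁺ (same group, 1 shell fewer); La³⁺ < Ba²⁺ (isoelectronic, higher Z=57 is smaller); Ba²⁺ < I⁻ (isoelectronic, higher Z=56 is smaller).
Full ascending order: V⁵⁺ < Ti⁴⁺ < Sc³⁺ < Y³⁺ < La³⁺ < Ba²⁺ < I⁻. Counting from the smallest, position 2 is Ti⁴⁺.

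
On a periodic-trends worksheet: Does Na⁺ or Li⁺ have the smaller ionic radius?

Li⁺

All are in the same group with charge +1. Radius grows down the group as n (the outermost shell) increases.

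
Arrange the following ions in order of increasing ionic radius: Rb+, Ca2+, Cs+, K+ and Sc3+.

Work out protons and electrons: Sc3+: 18 e⁻, Z=21, Ca2+: 18 e⁻, Z=20, K+: 18 e⁻, Z=19, Rb+: 36 e⁻, Z=37, Cs+: 54 e⁻, Z=55. Sc3+ < Ca2+ (both 18 e⁻, Z=21>20); Ca2+ < K+ (isoelectronic, higher Z=20 is smaller); K+ < Rb+ (same group, 1 shell fewer); Rb+ < Cs+ (same group, period 5 vs 6).

Sc3+ < Ca2+ < K+ < Rb+ < Cs+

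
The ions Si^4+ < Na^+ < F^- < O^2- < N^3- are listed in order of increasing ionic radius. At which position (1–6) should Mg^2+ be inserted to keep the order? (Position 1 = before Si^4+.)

2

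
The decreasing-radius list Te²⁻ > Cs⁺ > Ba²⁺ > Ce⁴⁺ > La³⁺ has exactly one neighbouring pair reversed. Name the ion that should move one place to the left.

Compare adjacent ions: they are isoelectronic (54 e⁻) and Ce has more protons than La (58 vs 57), making Ce⁴⁺ smaller — yet in this decreasing list Ce⁴⁺ sits before La³⁺. Nothing else is reversed, so La³⁺ should move one place to the left.

La³⁺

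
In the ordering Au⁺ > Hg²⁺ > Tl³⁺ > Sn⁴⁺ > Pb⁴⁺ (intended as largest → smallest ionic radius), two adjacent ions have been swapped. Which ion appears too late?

Pb⁴⁺

Check each adjacent pair. Sn⁴⁺ and Pb⁴⁺ are reversed: Sn⁴⁺ and Pb⁴⁺ are in one column with the same charge; the lighter period-5 ion has one fewer shell and is smaller. No other neighbouring pair contradicts the periodic trends, so Pb⁴⁺ is the ion listed too late.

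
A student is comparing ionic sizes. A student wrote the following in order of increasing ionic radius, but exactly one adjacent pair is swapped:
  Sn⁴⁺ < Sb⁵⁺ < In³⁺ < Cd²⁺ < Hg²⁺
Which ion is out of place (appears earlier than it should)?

Sn⁴⁺

The pair Sn⁴⁺, Sb⁵⁺ is the wrong way round — they are isoelectronic (46 e⁻) and Sb has more protons than Sn (51 vs 50), making Sb⁵⁺ smaller. All other adjacent pairs agree with periodic trends, so Sn⁴⁺ is the misplaced ion.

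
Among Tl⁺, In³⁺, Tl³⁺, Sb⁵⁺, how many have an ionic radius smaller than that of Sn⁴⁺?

1

Work out protons and electrons: Sb⁵⁺ has 46 e⁻ (Z=51), Sn⁴⁺ has 46 e⁻ (Z=50), In³⁺ has 46 e⁻ (Z=49), Tl³⁺ has 78 e⁻ (Z=81), Tl⁺ has 80 e⁻ (Z=81). Sb⁵⁺ < Sn⁴⁺ (isoelectronic, higher Z=51 is smaller); Sn⁴⁺ < In³⁺ (isoelectronic, higher Z=50 is smaller); In³⁺ < Tl³⁺ (same group, 1 shell fewer); Tl³⁺ < Tl⁺ (same element, +3 vs +1).
Overall: Sb⁵⁺ < Sn⁴⁺ < In³⁺ < Tl³⁺ < Tl⁺. Sn⁴⁺ has 1 below it and 3 above. So 1 is smaller.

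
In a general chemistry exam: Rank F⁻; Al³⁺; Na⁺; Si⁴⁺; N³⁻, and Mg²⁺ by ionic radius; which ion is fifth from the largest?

Al³⁺

All of these have 10 electrons (isoelectronic). With the same electron cloud, the ion with the most protons pulls it in tightest. Nuclear charges: Si⁴⁺ (Z=14), Al³⁺ (Z=13), Mg²⁺ (Z=12), Na⁺ (Z=11), F⁻ (Z=9), N³⁻ (Z=7). Highest Z is smallest.
Ordering: Si⁴⁺ < Al³⁺ < Mg²⁺ < Na⁺ < F⁻ < N³⁻. The fifth largest is Al³⁺.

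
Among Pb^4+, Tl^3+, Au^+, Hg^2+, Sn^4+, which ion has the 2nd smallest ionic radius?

Tabulating Z and e⁻: Sn^4+: 46 e⁻, Z=50, Pb^4+: 78 e⁻, Z=82, Tl^3+: 78 e⁻, Z=81, Hg^2+: 78 e⁻, Z=80, Au^+: 78 e⁻, Z=79. Sn^4+ < Pb^4+ (same group, period 5 vs 6); Pb^4+ < Tl^3+ (isoelectronic, higher Z=82 is smaller); Tl^3+ < Hg^2+ (both 78 e⁻, Z=81>80); Hg^2+ < Au^+ (isoelectronic, higher Z=80 is smaller).
That gives Sn^4+ < Pb^4+ < Tl^3+ < Hg^2+ < Au^+. From the smallest end, number 2 is Pb^4+.

Pb^4+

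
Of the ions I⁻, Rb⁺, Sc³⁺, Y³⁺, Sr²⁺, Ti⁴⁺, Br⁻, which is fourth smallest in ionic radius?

Sr²⁺

Work out protons and electrons: Ti⁴⁺ (Z=22, 18 e⁻), Sc³⁺ (Z=21, 18 e⁻), Y³⁺ (Z=39, 36 e⁻), Sr²⁺ (Z=38, 36 e⁻), Rb⁺ (Z=37, 36 e⁻), Br⁻ (Z=35, 36 e⁻), I⁻ (Z=53, 54 e⁻). Ti⁴⁺ < Sc³⁺ (both 18 e⁻, Z=22>21); Sc³⁺ < Y³⁺ (same group, 1 shell fewer); Y³⁺ < Sr²⁺ (both 36 e⁻, Z=39>38); Sr²⁺ < Rb⁺ (isoelectronic, higher Z=38 is smaller); Rb⁺ < Br⁻ (both 36 e⁻, Z=37>35); Br⁻ < I⁻ (same group, 1 shell fewer).
Ordering: Ti⁴⁺ < Sc³⁺ < Y³⁺ < Sr²⁺ < Rb⁺ < Br⁻ < I⁻. The fourth smallest is Sr²⁺.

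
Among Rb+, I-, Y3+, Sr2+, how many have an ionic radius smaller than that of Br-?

3

Tabulating Z and e⁻: Y3+: 36 e⁻, Z=39, Sr2+: 36 e⁻, Z=38, Rb+: 36 e⁻, Z=37, Br-: 36 e⁻, Z=35, I-: 54 e⁻, Z=53. Y3+ < Sr2+ (both 36 e⁻, Z=39>38); Sr2+ < Rb+ (both 36 e⁻, Z=38>37); Rb+ < Br- (both 36 e⁻, Z=37>35); Br- < I- (same group, period 4 vs 5).
Placing each against Br-: smaller — Y3+, Sr2+, Rb+; larger — I-. So 3 are smaller.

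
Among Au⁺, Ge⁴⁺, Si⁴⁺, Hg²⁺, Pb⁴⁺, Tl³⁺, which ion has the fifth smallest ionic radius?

First list Z and electron count for each: Si⁴⁺ (Z=14, 10 e⁻), Ge⁴⁺ (Z=32, 28 e⁻), Pb⁴⁺ (Z=82, 78 e⁻), Tl³⁺ (Z=81, 78 e⁻), Hg²⁺ (Z=80, 78 e⁻), Au⁺ (Z=79, 78 e⁻). Si⁴⁺ < Ge⁴⁺ (same group, period 3 vs 4); Ge⁴⁺ < Pb⁴⁺ (same group, period 4 vs 6); Pb⁴⁺ < Tl³⁺ (isoelectronic, higher Z=82 is smaller); Tl³⁺ < Hg²⁺ (isoelectronic, higher Z=81 is smaller); Hg²⁺ < Au⁺ (both 78 e⁻, Z=80>79).
That gives Si⁴⁺ < Ge⁴⁺ < Pb⁴⁺ < Tl³⁺ < Hg²⁺ < Au⁺. From the smallest end, number 5 is Hg²⁺.

Hg²⁺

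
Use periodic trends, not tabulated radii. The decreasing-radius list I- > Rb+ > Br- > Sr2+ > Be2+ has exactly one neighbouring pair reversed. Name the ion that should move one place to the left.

The pair Rb+, Br- is the wrong way round — Rb+ and Br- share 36 electrons; the higher nuclear charge on Rb (Z=37) contracts it more, so Rb+ < Br-. All other adjacent pairs agree with periodic trends, so Br- is the misplaced ion.

Br-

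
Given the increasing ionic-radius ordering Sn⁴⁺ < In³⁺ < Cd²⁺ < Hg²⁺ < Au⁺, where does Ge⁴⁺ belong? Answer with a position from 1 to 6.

Electron counts and nuclear charges: Ge⁴⁺ has 28 e⁻ (Z=32), Sn⁴⁺ has 46 e⁻ (Z=50), In³⁺ has 46 e⁻ (Z=49), Cd²⁺ has 46 e⁻ (Z=48), Hg²⁺ has 78 e⁻ (Z=80), Au⁺ has 78 e⁻ (Z=79). Ge⁴⁺ < Sn⁴⁺ (same group, period 4 vs 5); Sn⁴⁺ < In³⁺ (isoelectronic, higher Z=50 is smaller); In³⁺ < Cd²⁺ (both 46 e⁻, Z=49>48); Cd²⁺ < Hg²⁺ (same group, period 5 vs 6); Hg²⁺ < Au⁺ (both 78 e⁻, Z=80>79).
With Ge⁴⁺ included the full order is Ge⁴⁺ < Sn⁴⁺ < In³⁺ < Cd²⁺ < Hg²⁺ < Au⁺, so it takes position 1.

1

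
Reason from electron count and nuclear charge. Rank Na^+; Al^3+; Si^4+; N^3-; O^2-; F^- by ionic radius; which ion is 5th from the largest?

Al^3+

All of these have 10 electrons (isoelectronic). With the same electron cloud, the ion with the most protons pulls it in tightest. Nuclear charges: Si^4+ (Z=14), Al^3+ (Z=13), Na^+ (Z=11), F^- (Z=9), O^2- (Z=8), N^3- (Z=7). Highest Z is smallest.
Full ascending order: Si^4+ < Al^3+ < Na^+ < F^- < O^2- < N^3-. Counting from the largest, position 5 is Al^3+.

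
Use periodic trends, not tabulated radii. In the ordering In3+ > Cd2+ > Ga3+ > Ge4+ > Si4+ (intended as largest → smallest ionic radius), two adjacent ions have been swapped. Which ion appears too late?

Scanning neighbour by neighbour, only In3+/Cd2+ violates a trend: they are isoelectronic (46 e⁻) and In has more protons than Cd (49 vs 48), making In3+ smaller. That makes Cd2+ the one sitting a position late relative to where it belongs.

Cd2+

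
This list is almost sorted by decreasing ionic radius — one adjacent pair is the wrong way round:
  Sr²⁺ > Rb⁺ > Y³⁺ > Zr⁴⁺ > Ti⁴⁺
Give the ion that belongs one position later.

Check each adjacent pair. Sr²⁺ and Rb⁺ are reversed: they are isoelectronic (36 e⁻) and Sr has more protons than Rb (38 vs 37), making Sr²⁺ smaller. No other neighbouring pair contradicts the periodic trends, so Sr²⁺ is the ion listed too early.

Sr²⁺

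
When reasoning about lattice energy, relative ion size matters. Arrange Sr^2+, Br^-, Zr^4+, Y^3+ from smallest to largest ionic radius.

Zr^4+ < Y^3+ < Sr^2+ < Br^-

Each ion has 36 electrons. The ranking follows nuclear charge in reverse — greater Z gives a smaller radius. Zr^4+ (Z=40), Y^3+ (Z=39), Sr^2+ (Z=38), Br^- (Z=35).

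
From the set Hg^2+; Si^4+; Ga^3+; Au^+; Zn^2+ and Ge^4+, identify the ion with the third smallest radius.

Ga^3+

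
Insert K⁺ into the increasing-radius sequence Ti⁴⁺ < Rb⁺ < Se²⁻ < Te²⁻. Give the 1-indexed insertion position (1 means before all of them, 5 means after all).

2

Work out protons and electrons: Ti⁴⁺: 18 e⁻, Z=22, K⁺: 18 e⁻, Z=19, Rb⁺: 36 e⁻, Z=37, Se²⁻: 36 e⁻, Z=34, Te²⁻: 54 e⁻, Z=52. Ti⁴⁺ < K⁺ (both 18 e⁻, Z=22>19); K⁺ < Rb⁺ (same group, 1 shell fewer); Rb⁺ < Se²⁻ (isoelectronic, higher Z=37 is smaller); Se²⁻ < Te²⁻ (same group, period 4 vs 5).
Putting K⁺ in gives Ti⁴⁺ < K⁺ < Rb⁺ < Se²⁻ < Te²⁻; it lands at slot 2.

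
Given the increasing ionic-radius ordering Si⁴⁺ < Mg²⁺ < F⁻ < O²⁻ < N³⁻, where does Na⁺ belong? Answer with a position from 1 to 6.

Isoelectronic series (10 e⁻ each). Size is set by nuclear charge: more protons means a smaller ion. Si⁴⁺ (Z=14), Mg²⁺ (Z=12), Na⁺ (Z=11), F⁻ (Z=9), O²⁻ (Z=8), N³⁻ (Z=7).
Putting Na⁺ in gives Si⁴⁺ < Mg²⁺ < Na⁺ < F⁻ < O²⁻ < N³⁻; it lands at slot 3.

3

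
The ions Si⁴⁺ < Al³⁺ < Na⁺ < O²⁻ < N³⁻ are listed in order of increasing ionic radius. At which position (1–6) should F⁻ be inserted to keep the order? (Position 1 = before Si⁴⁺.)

4

These species are isoelectronic with 10 electrons. The only difference is the number of protons: Si⁴⁺ (Z=14), Al³⁺ (Z=13), Na⁺ (Z=11), F⁻ (Z=9), O²⁻ (Z=8), N³⁻ (Z=7). The strongest nuclear pull (Si⁴⁺) gives the smallest ion.
With F⁻ included the full order is Si⁴⁺ < Al³⁺ < Na⁺ < F⁻ < O²⁻ < N³⁻, so it takes position 4.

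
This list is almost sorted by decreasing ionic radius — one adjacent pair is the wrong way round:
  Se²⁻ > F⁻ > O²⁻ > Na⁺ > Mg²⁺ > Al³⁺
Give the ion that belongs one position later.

F⁻

Scanning neighbour by neighbour, only F⁻/O²⁻ violates a trend: both have 10 electrons but Z(F)=9 > Z(O)=8, so F⁻ should be the smaller of the two. That makes F⁻ the one sitting a position early relative to where it belongs.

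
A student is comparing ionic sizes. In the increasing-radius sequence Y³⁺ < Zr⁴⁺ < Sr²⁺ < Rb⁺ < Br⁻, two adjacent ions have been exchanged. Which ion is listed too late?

Zr⁴⁺

Check each adjacent pair. Y³⁺ and Zr⁴⁺ are reversed: they are isoelectronic (36 e⁻) and Zr has more protons than Y (40 vs 39), making Zr⁴⁺ smaller. No other neighbouring pair contradicts the periodic trends, so Zr⁴⁺ is the ion listed too late.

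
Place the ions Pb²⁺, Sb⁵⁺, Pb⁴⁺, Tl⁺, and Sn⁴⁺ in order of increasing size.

Sb⁵⁺ < Sn⁴⁺ < Pb⁴⁺ < Pb²⁺ < Tl⁺

Sb⁵⁺ has 46 e⁻ (Z=51), Sn⁴⁺ has 46 e⁻ (Z=50), Pb⁴⁺ has 78 e⁻ (Z=82), Pb²⁺ has 80 e⁻ (Z=82), Tl⁺ has 80 e⁻ (Z=81). Sb⁵⁺ < Sn⁴⁺ (isoelectronic, higher Z=51 is smaller); Sn⁴⁺ < Pb⁴⁺ (same group, period 5 vs 6); Pb⁴⁺ < Pb²⁺ (higher charge on the same element); Pb²⁺ < Tl⁺ (isoelectronic, higher Z=82 is smaller).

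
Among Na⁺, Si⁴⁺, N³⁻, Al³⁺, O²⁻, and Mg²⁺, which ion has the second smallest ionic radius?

All of these have 10 electrons (isoelectronic). With the same electron cloud, the ion with the most protons pulls it in tightest. Nuclear charges: Si⁴⁺ (Z=14), Al³⁺ (Z=13), Mg²⁺ (Z=12), Na⁺ (Z=11), O²⁻ (Z=8), N³⁻ (Z=7). Highest Z is smallest.
Full ascending order: Si⁴⁺ < Al³⁺ < Mg²⁺ < Na⁺ < O²⁻ < N³⁻. Counting from the smallest, position 2 is Al³⁺.

Al³⁺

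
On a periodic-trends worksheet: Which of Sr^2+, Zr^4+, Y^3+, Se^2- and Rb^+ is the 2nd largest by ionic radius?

These species are isoelectronic with 36 electrons. The only difference is the number of protons: Zr^4+ (Z=40), Y^3+ (Z=39), Sr^2+ (Z=38), Rb^+ (Z=37), Se^2- (Z=34). The strongest nuclear pull (Zr^4+) gives the smallest ion.
Ordering: Zr^4+ < Y^3+ < Sr^2+ < Rb^+ < Se^2-. The 2nd largest is Rb^+.

Rb^+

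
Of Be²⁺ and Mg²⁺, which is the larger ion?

These ions sit in one column with identical charge. Each step down the periodic table adds a principal shell, increasing the radius.

Mg²⁺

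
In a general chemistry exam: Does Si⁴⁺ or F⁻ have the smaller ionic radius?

Isoelectronic series (10 e⁻ each). Size is set by nuclear charge: more protons means a smaller ion. Si⁴⁺ (Z=14), F⁻ (Z=9).

Si⁴⁺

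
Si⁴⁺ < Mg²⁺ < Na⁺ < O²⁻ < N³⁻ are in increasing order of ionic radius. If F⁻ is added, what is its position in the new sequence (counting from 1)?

All of these have 10 electrons (isoelectronic). With the same electron cloud, the ion with the most protons pulls it in tightest. Nuclear charges: Si⁴⁺ (Z=14), Mg²⁺ (Z=12), Na⁺ (Z=11), F⁻ (Z=9), O²⁻ (Z=8), N³⁻ (Z=7). Highest Z is smallest.
With F⁻ included the full order is Si⁴⁺ < Mg²⁺ < Na⁺ < F⁻ < O²⁻ < N³⁻, so it takes position 4.

4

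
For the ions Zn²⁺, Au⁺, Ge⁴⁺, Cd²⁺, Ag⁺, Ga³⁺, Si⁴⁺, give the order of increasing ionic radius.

Si⁴⁺ < Ge⁴⁺ < Ga³⁺ < Zn²⁺ < Cd²⁺ < Ag⁺ < Au⁺

Electron counts and nuclear charges: Si⁴⁺: 10 e⁻, Z=14, Ge⁴⁺: 28 e⁻, Z=32, Ga³⁺: 28 e⁻, Z=31, Zn²⁺: 28 e⁻, Z=30, Cd²⁺: 46 e⁻, Z=48, Ag⁺: 46 e⁻, Z=47, Au⁺: 78 e⁻, Z=79. Si⁴⁺ < Ge⁴⁺ (same group, period 3 vs 4); Ge⁴⁺ < Ga³⁺ (both 28 e⁻, Z=32>31); Ga³⁺ < Zn²⁺ (isoelectronic, higher Z=31 is smaller); Zn²⁺ < Cd²⁺ (same group, period 4 vs 5); Cd²⁺ < Ag⁺ (isoelectronic, higher Z=48 is smaller); Ag⁺ < Au⁺ (same group, 1 shell fewer).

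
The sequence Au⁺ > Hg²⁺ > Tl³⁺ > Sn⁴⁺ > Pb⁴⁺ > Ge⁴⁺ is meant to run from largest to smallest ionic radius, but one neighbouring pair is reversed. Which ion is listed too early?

Sn⁴⁺

Scanning neighbour by neighbour, only Sn⁴⁺/Pb⁴⁺ violates a trend: Sn⁴⁺ and Pb⁴⁺ are in one column with the same charge; the lighter period-5 ion has one fewer shell and is smaller. That makes Sn⁴⁺ the one sitting a position early relative to where it belongs.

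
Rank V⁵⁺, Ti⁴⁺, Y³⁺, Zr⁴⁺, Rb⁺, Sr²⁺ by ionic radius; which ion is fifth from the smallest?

Work out protons and electrons: V⁵⁺ has 18 e⁻ (Z=23), Ti⁴⁺ has 18 e⁻ (Z=22), Zr⁴⁺ has 36 e⁻ (Z=40), Y³⁺ has 36 e⁻ (Z=39), Sr²⁺ has 36 e⁻ (Z=38), Rb⁺ has 36 e⁻ (Z=37). V⁵⁺ < Ti⁴⁺ (both 18 e⁻, Z=23>22); Ti⁴⁺ < Zr⁴⁺ (same group, period 4 vs 5); Zr⁴⁺ < Y³⁺ (isoelectronic, higher Z=40 is smaller); Y³⁺ < Sr²⁺ (both 36 e⁻, Z=39>38); Sr²⁺ < Rb⁺ (isoelectronic, higher Z=38 is smaller).
That gives V⁵⁺ < Ti⁴⁺ < Zr⁴⁺ < Y³⁺ < Sr²⁺ < Rb⁺. From the smallest end, number 5 is Sr²⁺.

Sr²⁺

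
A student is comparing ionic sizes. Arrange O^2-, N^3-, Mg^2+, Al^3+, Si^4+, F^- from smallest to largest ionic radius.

Si^4+ < Al^3+ < Mg^2+ < F^- < O^2- < N^3-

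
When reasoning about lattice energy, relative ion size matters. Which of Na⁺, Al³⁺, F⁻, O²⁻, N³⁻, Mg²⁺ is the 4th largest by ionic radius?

Isoelectronic series (10 e⁻ each). Size is set by nuclear charge: more protons means a smaller ion. Al³⁺ (Z=13), Mg²⁺ (Z=12), Na⁺ (Z=11), F⁻ (Z=9), O²⁻ (Z=8), N³⁻ (Z=7).
Full ascending order: Al³⁺ < Mg²⁺ < Na⁺ < F⁻ < O²⁻ < N³⁻. Counting from the largest, position 4 is Na⁺.

Na⁺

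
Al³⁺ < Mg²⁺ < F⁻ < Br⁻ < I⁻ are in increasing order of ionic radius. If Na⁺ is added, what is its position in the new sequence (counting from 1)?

3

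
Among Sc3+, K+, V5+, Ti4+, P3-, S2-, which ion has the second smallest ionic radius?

All of these have 18 electrons (isoelectronic). With the same electron cloud, the ion with the most protons pulls it in tightest. Nuclear charges: V5+ (Z=23), Ti4+ (Z=22), Sc3+ (Z=21), K+ (Z=19), S2- (Z=16), P3- (Z=15). Highest Z is smallest.
Full ascending order: V5+ < Ti4+ < Sc3+ < K+ < S2- < P3-. Counting from the smallest, position 2 is Ti4+.

Ti4+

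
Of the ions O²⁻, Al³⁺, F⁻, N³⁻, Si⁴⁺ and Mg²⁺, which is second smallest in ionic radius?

All of these have 10 electrons (isoelectronic). With the same electron cloud, the ion with the most protons pulls it in tightest. Nuclear charges: Si⁴⁺ (Z=14), Al³⁺ (Z=13), Mg²⁺ (Z=12), F⁻ (Z=9), O²⁻ (Z=8), N³⁻ (Z=7). Highest Z is smallest.
That gives Si⁴⁺ < Al³⁺ < Mg²⁺ < F⁻ < O²⁻ < N³⁻. From the smallest end, number 2 is Al³⁺.

Al³⁺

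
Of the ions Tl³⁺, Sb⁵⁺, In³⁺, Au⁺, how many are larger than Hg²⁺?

1

Electron counts and nuclear charges: Sb⁵⁺ (Z=51, 46 e⁻), In³⁺ (Z=49, 46 e⁻), Tl³⁺ (Z=81, 78 e⁻), Hg²⁺ (Z=80, 78 e⁻), Au⁺ (Z=79, 78 e⁻). Sb⁵⁺ < In³⁺ (isoelectronic, higher Z=51 is smaller); In³⁺ < Tl³⁺ (same group, 1 shell fewer); Tl³⁺ < Hg²⁺ (both 78 e⁻, Z=81>80); Hg²⁺ < Au⁺ (isoelectronic, higher Z=80 is smaller).
Relative to Hg²⁺, the ions that are larger are Au⁺. That's 1.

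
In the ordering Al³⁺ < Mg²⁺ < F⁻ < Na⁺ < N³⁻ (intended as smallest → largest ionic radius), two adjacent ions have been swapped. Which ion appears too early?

Check each adjacent pair. F⁻ and Na⁺ are reversed: they are isoelectronic (10 e⁻) and Na has more protons than F (11 vs 9), making Na⁺ smaller. No other neighbouring pair contradicts the periodic trends, so F⁻ is the ion listed too early.

F⁻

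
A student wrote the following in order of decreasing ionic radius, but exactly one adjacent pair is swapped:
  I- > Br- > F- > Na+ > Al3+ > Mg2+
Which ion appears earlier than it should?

Al3+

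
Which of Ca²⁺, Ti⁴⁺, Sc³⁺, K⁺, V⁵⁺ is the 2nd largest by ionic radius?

Ca²⁺

Each ion has 18 electrons. The ranking follows nuclear charge in reverse — greater Z gives a smaller radius. V⁵⁺ (Z=23), Ti⁴⁺ (Z=22), Sc³⁺ (Z=21), Ca²⁺ (Z=20), K⁺ (Z=19).
Ordering: V⁵⁺ < Ti⁴⁺ < Sc³⁺ < Ca²⁺ < K⁺. The 2nd largest is Ca²⁺.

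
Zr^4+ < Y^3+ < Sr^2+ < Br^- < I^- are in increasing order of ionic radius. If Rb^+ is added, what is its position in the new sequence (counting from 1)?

Work out protons and electrons: Zr^4+ (Z=40, 36 e⁻), Y^3+ (Z=39, 36 e⁻), Sr^2+ (Z=38, 36 e⁻), Rb^+ (Z=37, 36 e⁻), Br^- (Z=35, 36 e⁻), I^- (Z=53, 54 e⁻). Zr^4+ < Y^3+ (isoelectronic, higher Z=40 is smaller); Y^3+ < Sr^2+ (both 36 e⁻, Z=39>38); Sr^2+ < Rb^+ (isoelectronic, higher Z=38 is smaller); Rb^+ < Br^- (both 36 e⁻, Z=37>35); Br^- < I^- (same group, period 4 vs 5).
The complete sequence is Zr^4+ < Y^3+ < Sr^2+ < Rb^+ < Br^- < I^-. Rb^+ sits at position 4.

4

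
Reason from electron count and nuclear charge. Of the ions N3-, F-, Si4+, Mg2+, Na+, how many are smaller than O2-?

4

All of these have 10 electrons (isoelectronic). With the same electron cloud, the ion with the most protons pulls it in tightest. Nuclear charges: Si4+ (Z=14), Mg2+ (Z=12), Na+ (Z=11), F- (Z=9), O2- (Z=8), N3- (Z=7). Highest Z is smallest.
Placing each against O2-: smaller — Si4+, Mg2+, Na+, F-; larger — N3-. That's 4.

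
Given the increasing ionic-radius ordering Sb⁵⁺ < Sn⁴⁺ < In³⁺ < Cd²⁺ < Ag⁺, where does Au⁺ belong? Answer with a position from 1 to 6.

Electron counts and nuclear charges: Sb⁵⁺ (Z=51, 46 e⁻), Sn⁴⁺ (Z=50, 46 e⁻), In³⁺ (Z=49, 46 e⁻), Cd²⁺ (Z=48, 46 e⁻), Ag⁺ (Z=47, 46 e⁻), Au⁺ (Z=79, 78 e⁻). Sb⁵⁺ < Sn⁴⁺ (isoelectronic, higher Z=51 is smaller); Sn⁴⁺ < In³⁺ (both 46 e⁻, Z=50>49); In³⁺ < Cd²⁺ (isoelectronic, higher Z=49 is smaller); Cd²⁺ < Ag⁺ (isoelectronic, higher Z=48 is smaller); Ag⁺ < Au⁺ (same group, 1 shell fewer).
Putting Au⁺ in gives Sb⁵⁺ < Sn⁴⁺ < In³⁺ < Cd²⁺ < Ag⁺ < Au⁺; it lands at slot 6.

6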